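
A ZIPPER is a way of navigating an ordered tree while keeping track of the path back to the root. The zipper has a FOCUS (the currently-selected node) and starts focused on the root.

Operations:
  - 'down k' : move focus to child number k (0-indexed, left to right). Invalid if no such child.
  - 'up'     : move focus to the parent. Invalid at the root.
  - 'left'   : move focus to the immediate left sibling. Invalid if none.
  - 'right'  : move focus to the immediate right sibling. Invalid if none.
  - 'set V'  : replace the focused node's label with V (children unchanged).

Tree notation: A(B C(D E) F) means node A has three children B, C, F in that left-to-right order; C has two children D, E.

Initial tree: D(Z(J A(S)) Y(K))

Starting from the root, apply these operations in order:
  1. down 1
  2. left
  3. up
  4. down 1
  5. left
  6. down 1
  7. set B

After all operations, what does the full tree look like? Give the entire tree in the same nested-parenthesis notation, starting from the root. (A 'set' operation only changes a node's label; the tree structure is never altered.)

Step 1 (down 1): focus=Y path=1 depth=1 children=['K'] left=['Z'] right=[] parent=D
Step 2 (left): focus=Z path=0 depth=1 children=['J', 'A'] left=[] right=['Y'] parent=D
Step 3 (up): focus=D path=root depth=0 children=['Z', 'Y'] (at root)
Step 4 (down 1): focus=Y path=1 depth=1 children=['K'] left=['Z'] right=[] parent=D
Step 5 (left): focus=Z path=0 depth=1 children=['J', 'A'] left=[] right=['Y'] parent=D
Step 6 (down 1): focus=A path=0/1 depth=2 children=['S'] left=['J'] right=[] parent=Z
Step 7 (set B): focus=B path=0/1 depth=2 children=['S'] left=['J'] right=[] parent=Z

Answer: D(Z(J B(S)) Y(K))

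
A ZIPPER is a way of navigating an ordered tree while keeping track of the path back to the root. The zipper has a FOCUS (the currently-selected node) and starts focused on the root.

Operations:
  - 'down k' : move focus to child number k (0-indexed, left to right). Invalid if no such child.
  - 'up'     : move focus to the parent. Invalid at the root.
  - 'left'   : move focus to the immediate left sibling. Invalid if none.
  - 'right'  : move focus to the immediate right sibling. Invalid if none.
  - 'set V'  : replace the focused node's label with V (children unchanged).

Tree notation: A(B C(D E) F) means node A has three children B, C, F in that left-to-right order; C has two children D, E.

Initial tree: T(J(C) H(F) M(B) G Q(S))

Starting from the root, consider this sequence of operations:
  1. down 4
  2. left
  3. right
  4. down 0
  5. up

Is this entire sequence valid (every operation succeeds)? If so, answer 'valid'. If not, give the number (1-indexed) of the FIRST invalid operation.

Step 1 (down 4): focus=Q path=4 depth=1 children=['S'] left=['J', 'H', 'M', 'G'] right=[] parent=T
Step 2 (left): focus=G path=3 depth=1 children=[] left=['J', 'H', 'M'] right=['Q'] parent=T
Step 3 (right): focus=Q path=4 depth=1 children=['S'] left=['J', 'H', 'M', 'G'] right=[] parent=T
Step 4 (down 0): focus=S path=4/0 depth=2 children=[] left=[] right=[] parent=Q
Step 5 (up): focus=Q path=4 depth=1 children=['S'] left=['J', 'H', 'M', 'G'] right=[] parent=T

Answer: valid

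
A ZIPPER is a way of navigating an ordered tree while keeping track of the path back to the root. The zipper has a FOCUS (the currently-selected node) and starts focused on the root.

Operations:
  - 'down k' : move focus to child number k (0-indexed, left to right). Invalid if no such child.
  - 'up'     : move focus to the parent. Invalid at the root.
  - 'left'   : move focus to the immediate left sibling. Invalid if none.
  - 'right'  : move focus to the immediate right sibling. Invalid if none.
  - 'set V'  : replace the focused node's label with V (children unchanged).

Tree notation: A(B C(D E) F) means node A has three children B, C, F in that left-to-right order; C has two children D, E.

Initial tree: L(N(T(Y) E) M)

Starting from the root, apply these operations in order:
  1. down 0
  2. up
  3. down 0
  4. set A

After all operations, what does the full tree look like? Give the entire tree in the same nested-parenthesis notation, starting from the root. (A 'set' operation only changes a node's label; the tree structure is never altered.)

Step 1 (down 0): focus=N path=0 depth=1 children=['T', 'E'] left=[] right=['M'] parent=L
Step 2 (up): focus=L path=root depth=0 children=['N', 'M'] (at root)
Step 3 (down 0): focus=N path=0 depth=1 children=['T', 'E'] left=[] right=['M'] parent=L
Step 4 (set A): focus=A path=0 depth=1 children=['T', 'E'] left=[] right=['M'] parent=L

Answer: L(A(T(Y) E) M)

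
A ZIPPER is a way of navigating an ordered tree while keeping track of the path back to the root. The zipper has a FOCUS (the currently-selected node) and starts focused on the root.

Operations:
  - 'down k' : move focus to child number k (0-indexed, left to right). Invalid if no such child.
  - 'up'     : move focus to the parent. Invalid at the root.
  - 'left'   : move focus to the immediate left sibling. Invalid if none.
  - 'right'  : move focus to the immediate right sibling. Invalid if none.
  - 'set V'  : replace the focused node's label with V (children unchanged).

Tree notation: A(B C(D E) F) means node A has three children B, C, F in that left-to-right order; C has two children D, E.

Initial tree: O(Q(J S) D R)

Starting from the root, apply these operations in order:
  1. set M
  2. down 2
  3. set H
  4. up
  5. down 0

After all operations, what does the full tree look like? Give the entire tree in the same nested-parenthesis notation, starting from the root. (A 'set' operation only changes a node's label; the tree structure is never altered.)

Step 1 (set M): focus=M path=root depth=0 children=['Q', 'D', 'R'] (at root)
Step 2 (down 2): focus=R path=2 depth=1 children=[] left=['Q', 'D'] right=[] parent=M
Step 3 (set H): focus=H path=2 depth=1 children=[] left=['Q', 'D'] right=[] parent=M
Step 4 (up): focus=M path=root depth=0 children=['Q', 'D', 'H'] (at root)
Step 5 (down 0): focus=Q path=0 depth=1 children=['J', 'S'] left=[] right=['D', 'H'] parent=M

Answer: M(Q(J S) D H)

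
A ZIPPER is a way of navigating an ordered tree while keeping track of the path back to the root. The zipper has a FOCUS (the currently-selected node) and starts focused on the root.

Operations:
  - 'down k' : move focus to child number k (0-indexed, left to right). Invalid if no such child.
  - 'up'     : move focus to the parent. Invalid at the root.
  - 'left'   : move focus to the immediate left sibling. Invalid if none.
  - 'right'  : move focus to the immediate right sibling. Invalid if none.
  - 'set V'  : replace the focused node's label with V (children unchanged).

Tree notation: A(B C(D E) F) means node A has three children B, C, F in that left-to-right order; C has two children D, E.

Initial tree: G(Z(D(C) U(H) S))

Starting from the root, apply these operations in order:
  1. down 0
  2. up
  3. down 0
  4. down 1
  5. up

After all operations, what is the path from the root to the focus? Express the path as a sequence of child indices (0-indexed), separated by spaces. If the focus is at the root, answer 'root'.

Answer: 0

Derivation:
Step 1 (down 0): focus=Z path=0 depth=1 children=['D', 'U', 'S'] left=[] right=[] parent=G
Step 2 (up): focus=G path=root depth=0 children=['Z'] (at root)
Step 3 (down 0): focus=Z path=0 depth=1 children=['D', 'U', 'S'] left=[] right=[] parent=G
Step 4 (down 1): focus=U path=0/1 depth=2 children=['H'] left=['D'] right=['S'] parent=Z
Step 5 (up): focus=Z path=0 depth=1 children=['D', 'U', 'S'] left=[] right=[] parent=G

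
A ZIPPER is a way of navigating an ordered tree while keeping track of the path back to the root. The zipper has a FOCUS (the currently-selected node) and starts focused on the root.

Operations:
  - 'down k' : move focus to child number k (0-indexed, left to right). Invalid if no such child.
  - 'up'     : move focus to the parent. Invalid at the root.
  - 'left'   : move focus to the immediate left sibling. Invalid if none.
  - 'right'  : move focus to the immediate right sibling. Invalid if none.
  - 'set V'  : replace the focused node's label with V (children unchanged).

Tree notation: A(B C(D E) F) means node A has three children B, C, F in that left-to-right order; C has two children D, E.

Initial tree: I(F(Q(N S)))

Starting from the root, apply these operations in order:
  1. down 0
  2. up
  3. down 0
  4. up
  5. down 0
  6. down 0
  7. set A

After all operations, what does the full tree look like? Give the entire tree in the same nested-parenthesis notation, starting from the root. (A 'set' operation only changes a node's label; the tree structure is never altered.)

Step 1 (down 0): focus=F path=0 depth=1 children=['Q'] left=[] right=[] parent=I
Step 2 (up): focus=I path=root depth=0 children=['F'] (at root)
Step 3 (down 0): focus=F path=0 depth=1 children=['Q'] left=[] right=[] parent=I
Step 4 (up): focus=I path=root depth=0 children=['F'] (at root)
Step 5 (down 0): focus=F path=0 depth=1 children=['Q'] left=[] right=[] parent=I
Step 6 (down 0): focus=Q path=0/0 depth=2 children=['N', 'S'] left=[] right=[] parent=F
Step 7 (set A): focus=A path=0/0 depth=2 children=['N', 'S'] left=[] right=[] parent=F

Answer: I(F(A(N S)))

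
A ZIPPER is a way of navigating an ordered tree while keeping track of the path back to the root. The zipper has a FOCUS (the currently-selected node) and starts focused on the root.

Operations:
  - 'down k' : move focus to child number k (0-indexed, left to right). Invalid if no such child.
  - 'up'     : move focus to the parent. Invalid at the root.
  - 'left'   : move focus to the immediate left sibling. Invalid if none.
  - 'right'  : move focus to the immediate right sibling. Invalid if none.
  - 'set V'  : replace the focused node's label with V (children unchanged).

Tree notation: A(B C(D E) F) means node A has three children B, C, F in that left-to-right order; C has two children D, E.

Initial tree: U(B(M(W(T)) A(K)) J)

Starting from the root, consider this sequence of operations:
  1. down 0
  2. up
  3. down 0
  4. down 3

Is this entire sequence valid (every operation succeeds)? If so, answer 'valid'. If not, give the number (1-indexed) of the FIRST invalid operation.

Step 1 (down 0): focus=B path=0 depth=1 children=['M', 'A'] left=[] right=['J'] parent=U
Step 2 (up): focus=U path=root depth=0 children=['B', 'J'] (at root)
Step 3 (down 0): focus=B path=0 depth=1 children=['M', 'A'] left=[] right=['J'] parent=U
Step 4 (down 3): INVALID

Answer: 4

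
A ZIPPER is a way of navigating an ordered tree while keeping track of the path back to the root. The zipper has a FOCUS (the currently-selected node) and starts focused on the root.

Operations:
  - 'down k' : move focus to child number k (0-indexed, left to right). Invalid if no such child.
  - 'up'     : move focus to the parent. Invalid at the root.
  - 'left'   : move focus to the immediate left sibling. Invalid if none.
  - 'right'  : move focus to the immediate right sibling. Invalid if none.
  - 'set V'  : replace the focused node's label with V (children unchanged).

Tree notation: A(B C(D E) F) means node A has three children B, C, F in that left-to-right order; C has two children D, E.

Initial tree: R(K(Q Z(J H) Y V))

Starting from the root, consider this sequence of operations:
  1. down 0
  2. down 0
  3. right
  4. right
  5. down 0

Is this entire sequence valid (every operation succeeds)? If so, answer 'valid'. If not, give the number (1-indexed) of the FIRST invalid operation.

Answer: 5

Derivation:
Step 1 (down 0): focus=K path=0 depth=1 children=['Q', 'Z', 'Y', 'V'] left=[] right=[] parent=R
Step 2 (down 0): focus=Q path=0/0 depth=2 children=[] left=[] right=['Z', 'Y', 'V'] parent=K
Step 3 (right): focus=Z path=0/1 depth=2 children=['J', 'H'] left=['Q'] right=['Y', 'V'] parent=K
Step 4 (right): focus=Y path=0/2 depth=2 children=[] left=['Q', 'Z'] right=['V'] parent=K
Step 5 (down 0): INVALID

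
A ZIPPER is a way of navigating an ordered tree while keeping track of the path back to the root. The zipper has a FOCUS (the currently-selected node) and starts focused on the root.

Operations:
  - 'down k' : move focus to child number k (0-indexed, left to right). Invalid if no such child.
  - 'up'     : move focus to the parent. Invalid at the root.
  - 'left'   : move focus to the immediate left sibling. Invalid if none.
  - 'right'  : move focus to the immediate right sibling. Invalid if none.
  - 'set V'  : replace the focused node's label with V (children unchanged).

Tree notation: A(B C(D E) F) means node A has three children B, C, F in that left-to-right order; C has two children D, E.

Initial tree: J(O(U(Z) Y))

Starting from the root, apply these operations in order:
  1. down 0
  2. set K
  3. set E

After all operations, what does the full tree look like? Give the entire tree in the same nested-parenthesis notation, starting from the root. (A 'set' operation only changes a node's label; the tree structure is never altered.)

Answer: J(E(U(Z) Y))

Derivation:
Step 1 (down 0): focus=O path=0 depth=1 children=['U', 'Y'] left=[] right=[] parent=J
Step 2 (set K): focus=K path=0 depth=1 children=['U', 'Y'] left=[] right=[] parent=J
Step 3 (set E): focus=E path=0 depth=1 children=['U', 'Y'] left=[] right=[] parent=J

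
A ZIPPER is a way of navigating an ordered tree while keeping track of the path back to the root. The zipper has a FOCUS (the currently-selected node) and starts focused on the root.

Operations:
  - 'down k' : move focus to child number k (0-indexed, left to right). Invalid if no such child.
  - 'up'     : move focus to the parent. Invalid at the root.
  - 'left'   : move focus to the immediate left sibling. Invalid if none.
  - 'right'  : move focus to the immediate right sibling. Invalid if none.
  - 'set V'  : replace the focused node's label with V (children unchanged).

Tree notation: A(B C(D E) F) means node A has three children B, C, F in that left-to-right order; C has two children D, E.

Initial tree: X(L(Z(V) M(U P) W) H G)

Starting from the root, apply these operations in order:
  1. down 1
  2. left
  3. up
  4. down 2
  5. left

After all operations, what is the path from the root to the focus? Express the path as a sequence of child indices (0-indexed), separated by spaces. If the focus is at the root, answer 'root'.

Step 1 (down 1): focus=H path=1 depth=1 children=[] left=['L'] right=['G'] parent=X
Step 2 (left): focus=L path=0 depth=1 children=['Z', 'M', 'W'] left=[] right=['H', 'G'] parent=X
Step 3 (up): focus=X path=root depth=0 children=['L', 'H', 'G'] (at root)
Step 4 (down 2): focus=G path=2 depth=1 children=[] left=['L', 'H'] right=[] parent=X
Step 5 (left): focus=H path=1 depth=1 children=[] left=['L'] right=['G'] parent=X

Answer: 1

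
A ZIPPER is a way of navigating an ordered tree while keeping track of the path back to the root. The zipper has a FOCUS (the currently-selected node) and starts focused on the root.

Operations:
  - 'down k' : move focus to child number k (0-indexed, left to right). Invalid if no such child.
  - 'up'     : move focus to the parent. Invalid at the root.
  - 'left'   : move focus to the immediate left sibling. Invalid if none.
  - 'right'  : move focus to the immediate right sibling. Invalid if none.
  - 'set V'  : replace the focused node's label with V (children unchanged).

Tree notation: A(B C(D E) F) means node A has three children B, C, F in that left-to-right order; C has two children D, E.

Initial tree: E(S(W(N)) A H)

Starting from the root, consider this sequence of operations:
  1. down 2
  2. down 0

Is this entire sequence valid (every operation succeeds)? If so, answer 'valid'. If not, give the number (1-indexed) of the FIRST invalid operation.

Answer: 2

Derivation:
Step 1 (down 2): focus=H path=2 depth=1 children=[] left=['S', 'A'] right=[] parent=E
Step 2 (down 0): INVALID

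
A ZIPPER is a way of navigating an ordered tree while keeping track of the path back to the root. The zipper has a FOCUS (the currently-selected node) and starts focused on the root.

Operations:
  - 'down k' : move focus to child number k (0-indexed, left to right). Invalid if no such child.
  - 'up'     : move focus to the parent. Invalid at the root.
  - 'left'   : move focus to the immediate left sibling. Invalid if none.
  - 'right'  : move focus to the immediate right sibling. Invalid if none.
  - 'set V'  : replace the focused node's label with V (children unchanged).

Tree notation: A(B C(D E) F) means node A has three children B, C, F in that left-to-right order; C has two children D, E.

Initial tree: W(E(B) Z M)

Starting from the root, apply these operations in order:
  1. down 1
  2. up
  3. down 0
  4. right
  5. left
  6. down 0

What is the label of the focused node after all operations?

Answer: B

Derivation:
Step 1 (down 1): focus=Z path=1 depth=1 children=[] left=['E'] right=['M'] parent=W
Step 2 (up): focus=W path=root depth=0 children=['E', 'Z', 'M'] (at root)
Step 3 (down 0): focus=E path=0 depth=1 children=['B'] left=[] right=['Z', 'M'] parent=W
Step 4 (right): focus=Z path=1 depth=1 children=[] left=['E'] right=['M'] parent=W
Step 5 (left): focus=E path=0 depth=1 children=['B'] left=[] right=['Z', 'M'] parent=W
Step 6 (down 0): focus=B path=0/0 depth=2 children=[] left=[] right=[] parent=E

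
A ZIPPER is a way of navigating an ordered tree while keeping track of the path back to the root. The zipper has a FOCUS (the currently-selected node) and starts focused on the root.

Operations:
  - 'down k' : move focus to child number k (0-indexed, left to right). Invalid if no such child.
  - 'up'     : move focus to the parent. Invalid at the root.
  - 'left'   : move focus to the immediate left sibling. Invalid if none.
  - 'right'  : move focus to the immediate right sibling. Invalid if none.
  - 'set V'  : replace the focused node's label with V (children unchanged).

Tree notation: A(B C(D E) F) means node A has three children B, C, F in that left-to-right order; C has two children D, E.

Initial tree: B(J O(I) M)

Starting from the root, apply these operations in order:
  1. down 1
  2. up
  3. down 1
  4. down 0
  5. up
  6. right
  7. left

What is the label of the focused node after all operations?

Step 1 (down 1): focus=O path=1 depth=1 children=['I'] left=['J'] right=['M'] parent=B
Step 2 (up): focus=B path=root depth=0 children=['J', 'O', 'M'] (at root)
Step 3 (down 1): focus=O path=1 depth=1 children=['I'] left=['J'] right=['M'] parent=B
Step 4 (down 0): focus=I path=1/0 depth=2 children=[] left=[] right=[] parent=O
Step 5 (up): focus=O path=1 depth=1 children=['I'] left=['J'] right=['M'] parent=B
Step 6 (right): focus=M path=2 depth=1 children=[] left=['J', 'O'] right=[] parent=B
Step 7 (left): focus=O path=1 depth=1 children=['I'] left=['J'] right=['M'] parent=B

Answer: O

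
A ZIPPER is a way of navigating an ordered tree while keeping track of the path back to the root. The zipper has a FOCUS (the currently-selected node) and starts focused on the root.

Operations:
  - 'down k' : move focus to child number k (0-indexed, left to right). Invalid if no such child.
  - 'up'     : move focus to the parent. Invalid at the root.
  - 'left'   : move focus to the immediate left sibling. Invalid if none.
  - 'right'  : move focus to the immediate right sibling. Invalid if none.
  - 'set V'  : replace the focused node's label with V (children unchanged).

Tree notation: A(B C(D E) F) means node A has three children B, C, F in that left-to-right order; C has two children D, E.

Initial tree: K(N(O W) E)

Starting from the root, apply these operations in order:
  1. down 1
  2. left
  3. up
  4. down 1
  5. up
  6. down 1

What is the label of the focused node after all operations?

Step 1 (down 1): focus=E path=1 depth=1 children=[] left=['N'] right=[] parent=K
Step 2 (left): focus=N path=0 depth=1 children=['O', 'W'] left=[] right=['E'] parent=K
Step 3 (up): focus=K path=root depth=0 children=['N', 'E'] (at root)
Step 4 (down 1): focus=E path=1 depth=1 children=[] left=['N'] right=[] parent=K
Step 5 (up): focus=K path=root depth=0 children=['N', 'E'] (at root)
Step 6 (down 1): focus=E path=1 depth=1 children=[] left=['N'] right=[] parent=K

Answer: E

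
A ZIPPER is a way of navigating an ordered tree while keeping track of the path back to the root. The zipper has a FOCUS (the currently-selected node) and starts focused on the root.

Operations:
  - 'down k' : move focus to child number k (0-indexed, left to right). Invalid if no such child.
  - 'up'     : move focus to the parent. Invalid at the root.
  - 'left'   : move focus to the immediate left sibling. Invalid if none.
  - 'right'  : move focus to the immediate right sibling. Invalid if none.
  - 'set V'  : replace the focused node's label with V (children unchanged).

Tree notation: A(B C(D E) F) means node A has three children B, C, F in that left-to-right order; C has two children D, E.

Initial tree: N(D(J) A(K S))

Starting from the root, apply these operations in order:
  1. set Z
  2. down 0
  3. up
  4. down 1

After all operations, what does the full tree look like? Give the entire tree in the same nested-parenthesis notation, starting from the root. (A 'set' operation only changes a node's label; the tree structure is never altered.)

Answer: Z(D(J) A(K S))

Derivation:
Step 1 (set Z): focus=Z path=root depth=0 children=['D', 'A'] (at root)
Step 2 (down 0): focus=D path=0 depth=1 children=['J'] left=[] right=['A'] parent=Z
Step 3 (up): focus=Z path=root depth=0 children=['D', 'A'] (at root)
Step 4 (down 1): focus=A path=1 depth=1 children=['K', 'S'] left=['D'] right=[] parent=Z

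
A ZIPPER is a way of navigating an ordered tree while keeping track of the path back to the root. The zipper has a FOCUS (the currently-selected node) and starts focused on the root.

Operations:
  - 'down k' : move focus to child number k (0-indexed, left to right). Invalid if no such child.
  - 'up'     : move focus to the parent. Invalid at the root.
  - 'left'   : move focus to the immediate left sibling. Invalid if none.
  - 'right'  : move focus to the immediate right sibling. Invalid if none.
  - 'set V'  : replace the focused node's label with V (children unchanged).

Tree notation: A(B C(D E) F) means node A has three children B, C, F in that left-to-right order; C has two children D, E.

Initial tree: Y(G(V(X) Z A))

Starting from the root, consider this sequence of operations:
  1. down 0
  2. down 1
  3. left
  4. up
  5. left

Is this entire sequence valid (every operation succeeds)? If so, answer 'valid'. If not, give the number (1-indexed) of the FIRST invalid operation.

Step 1 (down 0): focus=G path=0 depth=1 children=['V', 'Z', 'A'] left=[] right=[] parent=Y
Step 2 (down 1): focus=Z path=0/1 depth=2 children=[] left=['V'] right=['A'] parent=G
Step 3 (left): focus=V path=0/0 depth=2 children=['X'] left=[] right=['Z', 'A'] parent=G
Step 4 (up): focus=G path=0 depth=1 children=['V', 'Z', 'A'] left=[] right=[] parent=Y
Step 5 (left): INVALID

Answer: 5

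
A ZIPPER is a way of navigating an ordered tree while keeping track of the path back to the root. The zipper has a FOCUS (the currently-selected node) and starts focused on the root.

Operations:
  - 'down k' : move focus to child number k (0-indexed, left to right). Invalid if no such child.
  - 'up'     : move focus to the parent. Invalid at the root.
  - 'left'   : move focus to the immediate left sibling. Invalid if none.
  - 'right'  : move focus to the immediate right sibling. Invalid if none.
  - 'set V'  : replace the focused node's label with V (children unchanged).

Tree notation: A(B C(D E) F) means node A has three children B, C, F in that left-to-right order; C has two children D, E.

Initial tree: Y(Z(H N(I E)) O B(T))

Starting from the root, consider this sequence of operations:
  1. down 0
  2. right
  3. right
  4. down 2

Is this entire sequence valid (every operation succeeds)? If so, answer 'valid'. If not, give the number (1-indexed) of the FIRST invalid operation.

Step 1 (down 0): focus=Z path=0 depth=1 children=['H', 'N'] left=[] right=['O', 'B'] parent=Y
Step 2 (right): focus=O path=1 depth=1 children=[] left=['Z'] right=['B'] parent=Y
Step 3 (right): focus=B path=2 depth=1 children=['T'] left=['Z', 'O'] right=[] parent=Y
Step 4 (down 2): INVALID

Answer: 4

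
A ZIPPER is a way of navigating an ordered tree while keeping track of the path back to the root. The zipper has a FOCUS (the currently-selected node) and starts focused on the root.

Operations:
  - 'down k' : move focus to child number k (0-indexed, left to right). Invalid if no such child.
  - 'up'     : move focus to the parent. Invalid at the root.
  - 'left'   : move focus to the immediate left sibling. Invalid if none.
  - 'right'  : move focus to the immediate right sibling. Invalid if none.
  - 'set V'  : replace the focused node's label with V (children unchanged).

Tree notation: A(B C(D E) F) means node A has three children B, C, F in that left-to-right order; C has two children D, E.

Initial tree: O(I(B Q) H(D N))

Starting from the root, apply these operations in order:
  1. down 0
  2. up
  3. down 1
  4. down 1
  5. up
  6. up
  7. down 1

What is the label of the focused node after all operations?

Step 1 (down 0): focus=I path=0 depth=1 children=['B', 'Q'] left=[] right=['H'] parent=O
Step 2 (up): focus=O path=root depth=0 children=['I', 'H'] (at root)
Step 3 (down 1): focus=H path=1 depth=1 children=['D', 'N'] left=['I'] right=[] parent=O
Step 4 (down 1): focus=N path=1/1 depth=2 children=[] left=['D'] right=[] parent=H
Step 5 (up): focus=H path=1 depth=1 children=['D', 'N'] left=['I'] right=[] parent=O
Step 6 (up): focus=O path=root depth=0 children=['I', 'H'] (at root)
Step 7 (down 1): focus=H path=1 depth=1 children=['D', 'N'] left=['I'] right=[] parent=O

Answer: H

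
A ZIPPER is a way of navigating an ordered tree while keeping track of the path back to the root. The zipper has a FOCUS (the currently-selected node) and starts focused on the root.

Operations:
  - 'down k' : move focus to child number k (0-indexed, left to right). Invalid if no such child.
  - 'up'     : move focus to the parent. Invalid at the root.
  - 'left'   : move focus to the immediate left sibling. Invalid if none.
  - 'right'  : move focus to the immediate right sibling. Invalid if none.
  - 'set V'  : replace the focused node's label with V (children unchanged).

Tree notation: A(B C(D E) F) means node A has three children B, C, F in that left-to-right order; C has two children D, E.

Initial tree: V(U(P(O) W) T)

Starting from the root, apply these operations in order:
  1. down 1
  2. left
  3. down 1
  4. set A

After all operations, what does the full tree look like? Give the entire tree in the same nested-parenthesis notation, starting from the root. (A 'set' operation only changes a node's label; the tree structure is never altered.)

Answer: V(U(P(O) A) T)

Derivation:
Step 1 (down 1): focus=T path=1 depth=1 children=[] left=['U'] right=[] parent=V
Step 2 (left): focus=U path=0 depth=1 children=['P', 'W'] left=[] right=['T'] parent=V
Step 3 (down 1): focus=W path=0/1 depth=2 children=[] left=['P'] right=[] parent=U
Step 4 (set A): focus=A path=0/1 depth=2 children=[] left=['P'] right=[] parent=U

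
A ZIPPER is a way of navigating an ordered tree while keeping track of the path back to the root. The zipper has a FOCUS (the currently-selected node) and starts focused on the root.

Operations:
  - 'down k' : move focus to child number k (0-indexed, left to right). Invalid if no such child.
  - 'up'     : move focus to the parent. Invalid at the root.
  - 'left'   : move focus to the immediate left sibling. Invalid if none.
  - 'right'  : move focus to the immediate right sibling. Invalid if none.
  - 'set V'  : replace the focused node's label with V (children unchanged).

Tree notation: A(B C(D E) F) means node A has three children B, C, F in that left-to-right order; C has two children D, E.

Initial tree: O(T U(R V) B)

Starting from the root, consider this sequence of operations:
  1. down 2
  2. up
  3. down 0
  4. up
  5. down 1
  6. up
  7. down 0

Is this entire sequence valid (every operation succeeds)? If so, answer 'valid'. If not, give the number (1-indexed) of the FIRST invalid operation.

Step 1 (down 2): focus=B path=2 depth=1 children=[] left=['T', 'U'] right=[] parent=O
Step 2 (up): focus=O path=root depth=0 children=['T', 'U', 'B'] (at root)
Step 3 (down 0): focus=T path=0 depth=1 children=[] left=[] right=['U', 'B'] parent=O
Step 4 (up): focus=O path=root depth=0 children=['T', 'U', 'B'] (at root)
Step 5 (down 1): focus=U path=1 depth=1 children=['R', 'V'] left=['T'] right=['B'] parent=O
Step 6 (up): focus=O path=root depth=0 children=['T', 'U', 'B'] (at root)
Step 7 (down 0): focus=T path=0 depth=1 children=[] left=[] right=['U', 'B'] parent=O

Answer: valid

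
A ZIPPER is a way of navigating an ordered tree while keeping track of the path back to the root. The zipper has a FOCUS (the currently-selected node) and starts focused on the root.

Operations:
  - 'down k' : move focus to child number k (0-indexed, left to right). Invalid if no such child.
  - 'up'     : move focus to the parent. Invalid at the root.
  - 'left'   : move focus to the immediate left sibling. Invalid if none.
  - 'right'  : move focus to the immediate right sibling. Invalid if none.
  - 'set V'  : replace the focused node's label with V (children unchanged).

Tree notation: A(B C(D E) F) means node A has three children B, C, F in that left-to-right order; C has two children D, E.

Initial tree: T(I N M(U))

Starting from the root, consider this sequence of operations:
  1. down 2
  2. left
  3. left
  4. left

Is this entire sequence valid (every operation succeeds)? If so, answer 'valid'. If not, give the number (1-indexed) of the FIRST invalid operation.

Answer: 4

Derivation:
Step 1 (down 2): focus=M path=2 depth=1 children=['U'] left=['I', 'N'] right=[] parent=T
Step 2 (left): focus=N path=1 depth=1 children=[] left=['I'] right=['M'] parent=T
Step 3 (left): focus=I path=0 depth=1 children=[] left=[] right=['N', 'M'] parent=T
Step 4 (left): INVALID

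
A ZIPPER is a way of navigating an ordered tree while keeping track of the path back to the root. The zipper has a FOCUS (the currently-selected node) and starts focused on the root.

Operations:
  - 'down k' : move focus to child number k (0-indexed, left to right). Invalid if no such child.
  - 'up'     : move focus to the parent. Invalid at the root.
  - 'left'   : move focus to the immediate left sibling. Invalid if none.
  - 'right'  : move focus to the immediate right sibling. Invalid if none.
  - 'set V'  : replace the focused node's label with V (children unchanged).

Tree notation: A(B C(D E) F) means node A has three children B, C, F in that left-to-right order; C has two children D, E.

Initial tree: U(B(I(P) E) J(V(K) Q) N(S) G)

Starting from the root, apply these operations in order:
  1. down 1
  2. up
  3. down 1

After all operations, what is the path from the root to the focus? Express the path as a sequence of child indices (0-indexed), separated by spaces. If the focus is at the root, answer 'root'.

Step 1 (down 1): focus=J path=1 depth=1 children=['V', 'Q'] left=['B'] right=['N', 'G'] parent=U
Step 2 (up): focus=U path=root depth=0 children=['B', 'J', 'N', 'G'] (at root)
Step 3 (down 1): focus=J path=1 depth=1 children=['V', 'Q'] left=['B'] right=['N', 'G'] parent=U

Answer: 1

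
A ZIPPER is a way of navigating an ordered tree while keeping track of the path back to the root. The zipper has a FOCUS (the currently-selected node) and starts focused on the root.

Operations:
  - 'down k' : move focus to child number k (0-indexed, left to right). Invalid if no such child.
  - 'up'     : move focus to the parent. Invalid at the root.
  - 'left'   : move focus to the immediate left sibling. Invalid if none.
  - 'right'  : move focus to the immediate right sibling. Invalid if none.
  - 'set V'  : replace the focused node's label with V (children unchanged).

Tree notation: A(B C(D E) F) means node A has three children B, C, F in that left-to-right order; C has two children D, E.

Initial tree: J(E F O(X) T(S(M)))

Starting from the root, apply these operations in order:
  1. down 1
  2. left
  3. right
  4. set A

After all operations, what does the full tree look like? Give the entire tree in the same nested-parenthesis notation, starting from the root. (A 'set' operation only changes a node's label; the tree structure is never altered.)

Answer: J(E A O(X) T(S(M)))

Derivation:
Step 1 (down 1): focus=F path=1 depth=1 children=[] left=['E'] right=['O', 'T'] parent=J
Step 2 (left): focus=E path=0 depth=1 children=[] left=[] right=['F', 'O', 'T'] parent=J
Step 3 (right): focus=F path=1 depth=1 children=[] left=['E'] right=['O', 'T'] parent=J
Step 4 (set A): focus=A path=1 depth=1 children=[] left=['E'] right=['O', 'T'] parent=J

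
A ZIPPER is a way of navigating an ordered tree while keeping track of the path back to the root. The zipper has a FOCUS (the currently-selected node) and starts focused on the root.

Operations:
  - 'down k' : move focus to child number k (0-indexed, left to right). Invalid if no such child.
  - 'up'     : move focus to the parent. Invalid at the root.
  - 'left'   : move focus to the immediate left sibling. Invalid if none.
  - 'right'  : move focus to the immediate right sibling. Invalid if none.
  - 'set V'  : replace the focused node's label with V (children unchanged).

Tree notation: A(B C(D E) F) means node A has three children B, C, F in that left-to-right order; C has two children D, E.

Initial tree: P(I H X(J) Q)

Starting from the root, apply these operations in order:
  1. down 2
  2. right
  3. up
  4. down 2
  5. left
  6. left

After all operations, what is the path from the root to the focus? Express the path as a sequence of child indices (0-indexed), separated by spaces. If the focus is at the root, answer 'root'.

Answer: 0

Derivation:
Step 1 (down 2): focus=X path=2 depth=1 children=['J'] left=['I', 'H'] right=['Q'] parent=P
Step 2 (right): focus=Q path=3 depth=1 children=[] left=['I', 'H', 'X'] right=[] parent=P
Step 3 (up): focus=P path=root depth=0 children=['I', 'H', 'X', 'Q'] (at root)
Step 4 (down 2): focus=X path=2 depth=1 children=['J'] left=['I', 'H'] right=['Q'] parent=P
Step 5 (left): focus=H path=1 depth=1 children=[] left=['I'] right=['X', 'Q'] parent=P
Step 6 (left): focus=I path=0 depth=1 children=[] left=[] right=['H', 'X', 'Q'] parent=P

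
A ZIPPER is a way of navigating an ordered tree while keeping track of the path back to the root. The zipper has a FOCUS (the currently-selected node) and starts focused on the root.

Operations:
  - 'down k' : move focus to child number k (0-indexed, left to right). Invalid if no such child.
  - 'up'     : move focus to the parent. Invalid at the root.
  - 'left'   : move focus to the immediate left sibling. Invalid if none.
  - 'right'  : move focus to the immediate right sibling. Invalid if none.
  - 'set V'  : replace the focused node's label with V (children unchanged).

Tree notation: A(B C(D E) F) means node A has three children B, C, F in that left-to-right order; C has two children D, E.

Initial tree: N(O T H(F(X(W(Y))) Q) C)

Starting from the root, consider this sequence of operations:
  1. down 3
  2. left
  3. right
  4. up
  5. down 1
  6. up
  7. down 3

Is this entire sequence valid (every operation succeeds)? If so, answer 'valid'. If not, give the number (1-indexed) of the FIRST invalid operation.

Answer: valid

Derivation:
Step 1 (down 3): focus=C path=3 depth=1 children=[] left=['O', 'T', 'H'] right=[] parent=N
Step 2 (left): focus=H path=2 depth=1 children=['F', 'Q'] left=['O', 'T'] right=['C'] parent=N
Step 3 (right): focus=C path=3 depth=1 children=[] left=['O', 'T', 'H'] right=[] parent=N
Step 4 (up): focus=N path=root depth=0 children=['O', 'T', 'H', 'C'] (at root)
Step 5 (down 1): focus=T path=1 depth=1 children=[] left=['O'] right=['H', 'C'] parent=N
Step 6 (up): focus=N path=root depth=0 children=['O', 'T', 'H', 'C'] (at root)
Step 7 (down 3): focus=C path=3 depth=1 children=[] left=['O', 'T', 'H'] right=[] parent=N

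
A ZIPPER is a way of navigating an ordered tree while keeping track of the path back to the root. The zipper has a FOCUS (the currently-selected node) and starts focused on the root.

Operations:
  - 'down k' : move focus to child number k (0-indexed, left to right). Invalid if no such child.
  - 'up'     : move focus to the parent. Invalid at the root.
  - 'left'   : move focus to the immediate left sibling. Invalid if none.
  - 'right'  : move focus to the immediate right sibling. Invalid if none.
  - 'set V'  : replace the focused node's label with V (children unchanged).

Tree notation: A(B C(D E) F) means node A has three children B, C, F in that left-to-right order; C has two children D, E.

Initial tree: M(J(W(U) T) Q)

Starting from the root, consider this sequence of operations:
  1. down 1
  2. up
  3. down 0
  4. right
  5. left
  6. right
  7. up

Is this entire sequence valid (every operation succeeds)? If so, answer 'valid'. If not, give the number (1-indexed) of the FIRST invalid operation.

Answer: valid

Derivation:
Step 1 (down 1): focus=Q path=1 depth=1 children=[] left=['J'] right=[] parent=M
Step 2 (up): focus=M path=root depth=0 children=['J', 'Q'] (at root)
Step 3 (down 0): focus=J path=0 depth=1 children=['W', 'T'] left=[] right=['Q'] parent=M
Step 4 (right): focus=Q path=1 depth=1 children=[] left=['J'] right=[] parent=M
Step 5 (left): focus=J path=0 depth=1 children=['W', 'T'] left=[] right=['Q'] parent=M
Step 6 (right): focus=Q path=1 depth=1 children=[] left=['J'] right=[] parent=M
Step 7 (up): focus=M path=root depth=0 children=['J', 'Q'] (at root)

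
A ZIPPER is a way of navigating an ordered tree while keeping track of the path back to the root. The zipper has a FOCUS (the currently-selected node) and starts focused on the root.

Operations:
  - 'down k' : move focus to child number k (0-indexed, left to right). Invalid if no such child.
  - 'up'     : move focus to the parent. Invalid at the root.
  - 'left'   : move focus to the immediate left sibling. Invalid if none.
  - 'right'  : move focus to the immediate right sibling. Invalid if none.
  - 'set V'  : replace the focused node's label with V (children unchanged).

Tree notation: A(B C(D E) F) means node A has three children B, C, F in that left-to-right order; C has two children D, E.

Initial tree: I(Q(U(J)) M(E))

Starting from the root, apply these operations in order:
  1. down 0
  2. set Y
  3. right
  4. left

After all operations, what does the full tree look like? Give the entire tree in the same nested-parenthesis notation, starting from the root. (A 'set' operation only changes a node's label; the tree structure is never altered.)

Answer: I(Y(U(J)) M(E))

Derivation:
Step 1 (down 0): focus=Q path=0 depth=1 children=['U'] left=[] right=['M'] parent=I
Step 2 (set Y): focus=Y path=0 depth=1 children=['U'] left=[] right=['M'] parent=I
Step 3 (right): focus=M path=1 depth=1 children=['E'] left=['Y'] right=[] parent=I
Step 4 (left): focus=Y path=0 depth=1 children=['U'] left=[] right=['M'] parent=I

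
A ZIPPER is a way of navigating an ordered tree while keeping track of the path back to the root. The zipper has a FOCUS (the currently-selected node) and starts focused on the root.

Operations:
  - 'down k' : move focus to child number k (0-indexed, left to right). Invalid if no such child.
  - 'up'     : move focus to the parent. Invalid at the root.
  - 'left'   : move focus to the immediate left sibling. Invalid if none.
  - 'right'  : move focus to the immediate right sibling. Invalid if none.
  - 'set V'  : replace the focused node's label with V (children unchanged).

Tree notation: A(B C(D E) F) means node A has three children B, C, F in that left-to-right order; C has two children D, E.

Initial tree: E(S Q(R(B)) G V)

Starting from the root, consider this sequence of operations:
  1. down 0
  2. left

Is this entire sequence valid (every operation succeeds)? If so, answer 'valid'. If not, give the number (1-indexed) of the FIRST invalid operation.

Step 1 (down 0): focus=S path=0 depth=1 children=[] left=[] right=['Q', 'G', 'V'] parent=E
Step 2 (left): INVALID

Answer: 2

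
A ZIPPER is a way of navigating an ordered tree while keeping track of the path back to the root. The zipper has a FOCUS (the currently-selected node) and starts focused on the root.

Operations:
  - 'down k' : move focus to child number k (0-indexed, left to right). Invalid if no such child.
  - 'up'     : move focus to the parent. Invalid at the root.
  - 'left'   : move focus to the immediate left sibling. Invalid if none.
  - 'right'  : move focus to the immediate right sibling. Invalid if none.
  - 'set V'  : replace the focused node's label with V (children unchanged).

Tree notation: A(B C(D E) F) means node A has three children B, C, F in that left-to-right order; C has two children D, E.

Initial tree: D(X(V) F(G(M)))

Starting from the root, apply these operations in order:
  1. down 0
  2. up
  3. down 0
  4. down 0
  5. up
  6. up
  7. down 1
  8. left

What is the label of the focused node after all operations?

Step 1 (down 0): focus=X path=0 depth=1 children=['V'] left=[] right=['F'] parent=D
Step 2 (up): focus=D path=root depth=0 children=['X', 'F'] (at root)
Step 3 (down 0): focus=X path=0 depth=1 children=['V'] left=[] right=['F'] parent=D
Step 4 (down 0): focus=V path=0/0 depth=2 children=[] left=[] right=[] parent=X
Step 5 (up): focus=X path=0 depth=1 children=['V'] left=[] right=['F'] parent=D
Step 6 (up): focus=D path=root depth=0 children=['X', 'F'] (at root)
Step 7 (down 1): focus=F path=1 depth=1 children=['G'] left=['X'] right=[] parent=D
Step 8 (left): focus=X path=0 depth=1 children=['V'] left=[] right=['F'] parent=D

Answer: X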